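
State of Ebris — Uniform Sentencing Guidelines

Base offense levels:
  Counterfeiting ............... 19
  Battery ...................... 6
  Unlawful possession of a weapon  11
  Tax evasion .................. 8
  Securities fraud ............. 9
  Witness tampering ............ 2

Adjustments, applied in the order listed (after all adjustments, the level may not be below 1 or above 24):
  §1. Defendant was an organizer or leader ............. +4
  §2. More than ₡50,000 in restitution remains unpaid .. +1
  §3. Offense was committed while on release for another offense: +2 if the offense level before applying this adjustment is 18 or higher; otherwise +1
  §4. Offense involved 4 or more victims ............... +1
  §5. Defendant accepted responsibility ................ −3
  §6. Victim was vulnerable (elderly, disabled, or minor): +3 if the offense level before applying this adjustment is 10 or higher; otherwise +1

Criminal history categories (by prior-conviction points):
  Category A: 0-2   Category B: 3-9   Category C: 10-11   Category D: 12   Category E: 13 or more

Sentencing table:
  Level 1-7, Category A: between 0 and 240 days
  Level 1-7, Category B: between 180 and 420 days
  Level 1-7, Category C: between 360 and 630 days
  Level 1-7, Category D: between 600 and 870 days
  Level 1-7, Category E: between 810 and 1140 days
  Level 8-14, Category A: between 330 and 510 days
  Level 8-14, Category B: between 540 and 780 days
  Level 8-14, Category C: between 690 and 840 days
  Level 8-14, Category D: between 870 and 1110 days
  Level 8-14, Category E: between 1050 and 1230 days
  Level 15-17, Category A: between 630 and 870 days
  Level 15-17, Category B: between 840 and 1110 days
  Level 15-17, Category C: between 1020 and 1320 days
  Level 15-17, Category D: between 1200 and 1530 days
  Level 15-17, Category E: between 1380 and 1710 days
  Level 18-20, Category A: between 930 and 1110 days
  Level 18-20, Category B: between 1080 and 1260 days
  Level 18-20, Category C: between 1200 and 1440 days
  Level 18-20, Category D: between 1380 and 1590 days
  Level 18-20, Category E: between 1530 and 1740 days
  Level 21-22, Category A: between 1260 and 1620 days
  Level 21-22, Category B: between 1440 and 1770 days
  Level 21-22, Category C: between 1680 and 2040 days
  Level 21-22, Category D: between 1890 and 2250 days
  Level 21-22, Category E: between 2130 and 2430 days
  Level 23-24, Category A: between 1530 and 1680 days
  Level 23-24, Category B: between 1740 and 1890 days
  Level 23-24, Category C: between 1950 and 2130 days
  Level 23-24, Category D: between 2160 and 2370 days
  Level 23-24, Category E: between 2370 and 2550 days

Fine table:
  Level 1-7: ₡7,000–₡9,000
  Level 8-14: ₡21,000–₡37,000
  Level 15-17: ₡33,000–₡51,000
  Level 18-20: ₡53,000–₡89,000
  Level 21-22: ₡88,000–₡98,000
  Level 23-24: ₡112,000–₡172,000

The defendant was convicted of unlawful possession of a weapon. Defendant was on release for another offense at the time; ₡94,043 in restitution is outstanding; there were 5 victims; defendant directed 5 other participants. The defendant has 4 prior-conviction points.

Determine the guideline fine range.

₡53,000–₡89,000

Base offense level for unlawful possession of a weapon: 11.
§1 applies: 11 + 4 = 15.
§2 applies: 15 + 1 = 16.
§3 applies (level before this adjustment is 16 < 18, so +1): 16 + 1 = 17.
§4 applies: 17 + 1 = 18.
§5 does not apply.
§6 does not apply.
Final offense level: 18.
Level 18 falls in the 18-20 band.
Fine table: Level 18-20 → ₡53,000–₡89,000.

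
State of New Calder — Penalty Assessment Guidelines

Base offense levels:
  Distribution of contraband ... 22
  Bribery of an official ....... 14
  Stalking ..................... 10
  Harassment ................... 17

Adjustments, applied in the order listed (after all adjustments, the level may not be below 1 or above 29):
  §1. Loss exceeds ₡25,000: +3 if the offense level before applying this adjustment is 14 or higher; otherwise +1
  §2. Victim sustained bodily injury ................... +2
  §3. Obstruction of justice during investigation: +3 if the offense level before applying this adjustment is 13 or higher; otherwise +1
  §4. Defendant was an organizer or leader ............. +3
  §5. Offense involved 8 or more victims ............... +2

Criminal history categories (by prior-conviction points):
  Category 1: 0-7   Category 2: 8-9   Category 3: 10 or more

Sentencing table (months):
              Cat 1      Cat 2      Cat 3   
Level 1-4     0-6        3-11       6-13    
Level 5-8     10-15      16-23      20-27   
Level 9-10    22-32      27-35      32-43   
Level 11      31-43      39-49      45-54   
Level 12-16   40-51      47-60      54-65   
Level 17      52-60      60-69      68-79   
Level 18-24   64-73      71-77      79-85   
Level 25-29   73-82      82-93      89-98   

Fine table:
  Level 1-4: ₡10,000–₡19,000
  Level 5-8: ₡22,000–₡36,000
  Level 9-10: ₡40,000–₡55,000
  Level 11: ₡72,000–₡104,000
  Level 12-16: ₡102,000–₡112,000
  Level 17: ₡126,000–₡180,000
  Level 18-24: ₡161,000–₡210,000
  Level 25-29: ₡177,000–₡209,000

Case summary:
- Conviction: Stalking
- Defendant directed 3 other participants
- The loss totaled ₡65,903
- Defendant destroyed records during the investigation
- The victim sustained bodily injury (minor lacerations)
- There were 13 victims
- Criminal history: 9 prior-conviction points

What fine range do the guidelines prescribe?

₡161,000–₡210,000

Base offense level for stalking: 10.
§1 applies (level before this adjustment is 10 < 14, so +1): 10 + 1 = 11.
§2 applies: 11 + 2 = 13.
§3 applies (level before this adjustment is 13 ≥ 13, so +3): 13 + 3 = 16.
§4 applies: 16 + 3 = 19.
§5 applies: 19 + 2 = 21.
Final offense level: 21.
Level 21 falls in the 18-24 band.
Fine table: Level 18-24 → ₡161,000–₡210,000.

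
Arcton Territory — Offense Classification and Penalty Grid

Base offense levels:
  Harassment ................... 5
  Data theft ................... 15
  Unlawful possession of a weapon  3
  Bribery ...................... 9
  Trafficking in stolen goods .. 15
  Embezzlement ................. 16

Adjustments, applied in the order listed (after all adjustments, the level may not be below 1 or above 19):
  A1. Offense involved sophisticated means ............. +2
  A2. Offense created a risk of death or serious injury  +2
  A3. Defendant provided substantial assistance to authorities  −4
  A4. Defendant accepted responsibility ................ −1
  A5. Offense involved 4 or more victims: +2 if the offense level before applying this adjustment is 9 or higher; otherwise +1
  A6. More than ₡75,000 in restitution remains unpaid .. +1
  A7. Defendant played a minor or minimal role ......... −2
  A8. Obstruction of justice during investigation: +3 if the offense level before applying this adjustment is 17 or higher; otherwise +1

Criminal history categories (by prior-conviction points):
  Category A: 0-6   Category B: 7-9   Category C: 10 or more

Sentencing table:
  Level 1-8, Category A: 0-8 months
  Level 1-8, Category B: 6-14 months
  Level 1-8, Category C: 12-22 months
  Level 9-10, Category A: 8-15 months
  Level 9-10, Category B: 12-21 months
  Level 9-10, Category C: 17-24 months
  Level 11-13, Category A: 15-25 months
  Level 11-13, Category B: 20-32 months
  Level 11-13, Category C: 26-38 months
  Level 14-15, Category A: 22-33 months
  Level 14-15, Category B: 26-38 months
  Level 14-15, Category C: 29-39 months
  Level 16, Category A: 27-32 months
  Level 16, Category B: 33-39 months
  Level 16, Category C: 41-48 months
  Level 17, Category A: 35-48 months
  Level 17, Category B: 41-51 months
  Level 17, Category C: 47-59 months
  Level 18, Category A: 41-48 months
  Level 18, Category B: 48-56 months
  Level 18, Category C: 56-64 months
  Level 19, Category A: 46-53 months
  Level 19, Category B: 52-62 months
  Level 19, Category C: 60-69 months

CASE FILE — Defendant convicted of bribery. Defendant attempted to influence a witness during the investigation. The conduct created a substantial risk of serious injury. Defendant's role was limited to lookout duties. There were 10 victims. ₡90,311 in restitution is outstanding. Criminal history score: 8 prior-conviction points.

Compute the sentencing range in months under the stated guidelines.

Base offense level for bribery: 9.
A1 does not apply.
A2 applies: 9 + 2 = 11.
A5 applies (level before this adjustment is 11 ≥ 9, so +2): 11 + 2 = 13.
A6 applies: 13 + 1 = 14.
A7 applies: 14 − 2 = 12.
A8 applies (level before this adjustment is 12 < 17, so +1): 12 + 1 = 13.
Final offense level: 13.
Criminal history: 8 prior points → Category B (7-9).
Level 13 falls in the 11-13 band.
Grid: Level 11-13 × Category B = 20-32 months.

20-32 months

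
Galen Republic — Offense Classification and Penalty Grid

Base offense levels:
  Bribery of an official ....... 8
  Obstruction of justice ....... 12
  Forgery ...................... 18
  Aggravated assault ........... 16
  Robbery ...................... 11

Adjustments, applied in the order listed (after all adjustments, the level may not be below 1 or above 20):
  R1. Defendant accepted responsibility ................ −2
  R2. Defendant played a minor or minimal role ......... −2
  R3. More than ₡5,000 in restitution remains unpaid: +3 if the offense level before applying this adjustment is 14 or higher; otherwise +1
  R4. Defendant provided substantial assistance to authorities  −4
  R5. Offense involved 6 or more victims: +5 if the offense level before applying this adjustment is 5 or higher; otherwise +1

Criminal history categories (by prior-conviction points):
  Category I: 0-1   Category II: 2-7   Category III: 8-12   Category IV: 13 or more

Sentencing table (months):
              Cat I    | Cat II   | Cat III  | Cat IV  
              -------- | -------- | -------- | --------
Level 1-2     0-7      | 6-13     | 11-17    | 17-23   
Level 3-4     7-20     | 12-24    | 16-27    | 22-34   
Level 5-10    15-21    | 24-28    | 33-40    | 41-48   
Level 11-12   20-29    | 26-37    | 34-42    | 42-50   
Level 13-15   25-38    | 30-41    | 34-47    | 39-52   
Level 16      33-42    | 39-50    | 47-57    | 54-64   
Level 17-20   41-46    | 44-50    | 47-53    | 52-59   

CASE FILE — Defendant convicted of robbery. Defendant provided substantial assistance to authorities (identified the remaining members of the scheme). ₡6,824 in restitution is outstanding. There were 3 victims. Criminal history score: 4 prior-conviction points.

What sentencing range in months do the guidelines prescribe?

Base offense level for robbery: 11.
R1 does not apply.
R2 does not apply.
R3 applies (level before this adjustment is 11 < 14, so +1): 11 + 1 = 12.
R4 applies: 12 − 4 = 8.
Final offense level: 8.
Criminal history: 4 prior points → Category II (2-7).
Level 8 falls in the 5-10 band.
Grid: Level 5-10 × Category II = 24-28 months.

24-28 months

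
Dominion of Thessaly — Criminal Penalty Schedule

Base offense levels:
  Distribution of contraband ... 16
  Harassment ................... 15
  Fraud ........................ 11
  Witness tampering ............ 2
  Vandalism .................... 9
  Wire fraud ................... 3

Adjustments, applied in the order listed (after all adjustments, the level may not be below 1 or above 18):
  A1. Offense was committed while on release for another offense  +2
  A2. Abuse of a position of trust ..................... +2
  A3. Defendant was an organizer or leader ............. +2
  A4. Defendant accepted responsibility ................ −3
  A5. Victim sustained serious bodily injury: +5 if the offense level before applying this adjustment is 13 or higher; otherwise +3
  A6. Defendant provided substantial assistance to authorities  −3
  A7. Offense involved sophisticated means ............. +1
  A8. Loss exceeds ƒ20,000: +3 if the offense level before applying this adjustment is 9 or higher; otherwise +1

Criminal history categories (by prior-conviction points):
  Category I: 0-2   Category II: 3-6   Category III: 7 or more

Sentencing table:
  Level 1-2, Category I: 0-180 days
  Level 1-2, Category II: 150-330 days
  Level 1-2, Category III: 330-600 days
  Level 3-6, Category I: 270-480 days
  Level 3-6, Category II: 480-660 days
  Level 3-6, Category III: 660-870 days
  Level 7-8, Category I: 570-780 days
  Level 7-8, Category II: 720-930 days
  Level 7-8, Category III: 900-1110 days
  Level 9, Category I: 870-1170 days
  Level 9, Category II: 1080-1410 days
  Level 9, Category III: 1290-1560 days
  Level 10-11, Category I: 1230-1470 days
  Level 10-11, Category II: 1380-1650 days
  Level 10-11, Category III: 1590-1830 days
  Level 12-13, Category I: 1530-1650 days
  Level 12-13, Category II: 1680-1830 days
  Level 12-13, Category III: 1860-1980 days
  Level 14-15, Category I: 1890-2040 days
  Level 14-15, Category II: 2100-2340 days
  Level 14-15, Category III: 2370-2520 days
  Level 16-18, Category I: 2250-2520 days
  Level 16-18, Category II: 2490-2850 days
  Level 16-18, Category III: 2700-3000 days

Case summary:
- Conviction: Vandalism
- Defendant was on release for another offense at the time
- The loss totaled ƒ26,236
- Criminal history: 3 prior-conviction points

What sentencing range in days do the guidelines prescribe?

Base offense level for vandalism: 9.
A1 applies: 9 + 2 = 11.
A3 does not apply.
A4 does not apply.
A5 does not apply.
A8 applies (level before this adjustment is 11 ≥ 9, so +3): 11 + 3 = 14.
Final offense level: 14.
Criminal history: 3 prior points → Category II (3-6).
Level 14 falls in the 14-15 band.
Grid: Level 14-15 × Category II = 2100-2340 days.

2100-2340 days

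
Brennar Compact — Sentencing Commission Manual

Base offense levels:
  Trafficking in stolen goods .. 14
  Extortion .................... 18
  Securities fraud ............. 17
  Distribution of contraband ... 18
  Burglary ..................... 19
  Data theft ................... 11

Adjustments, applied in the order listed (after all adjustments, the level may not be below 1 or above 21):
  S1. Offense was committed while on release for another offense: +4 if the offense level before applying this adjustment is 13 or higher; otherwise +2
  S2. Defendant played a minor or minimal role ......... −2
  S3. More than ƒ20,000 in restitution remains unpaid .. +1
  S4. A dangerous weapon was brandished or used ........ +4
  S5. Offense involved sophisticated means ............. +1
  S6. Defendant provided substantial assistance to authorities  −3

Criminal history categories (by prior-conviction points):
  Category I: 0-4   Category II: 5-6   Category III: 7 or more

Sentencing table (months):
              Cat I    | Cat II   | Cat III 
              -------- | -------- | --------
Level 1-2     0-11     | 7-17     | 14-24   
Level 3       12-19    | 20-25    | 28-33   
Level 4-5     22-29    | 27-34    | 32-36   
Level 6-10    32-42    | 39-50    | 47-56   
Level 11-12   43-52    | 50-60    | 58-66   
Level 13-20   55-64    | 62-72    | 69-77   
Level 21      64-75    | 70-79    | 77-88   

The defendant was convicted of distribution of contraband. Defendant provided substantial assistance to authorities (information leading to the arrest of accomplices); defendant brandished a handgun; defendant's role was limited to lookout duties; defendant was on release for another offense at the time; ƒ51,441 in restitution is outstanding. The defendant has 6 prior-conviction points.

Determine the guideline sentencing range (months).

Base offense level for distribution of contraband: 18.
S1 applies (level before this adjustment is 18 ≥ 13, so +4): 18 + 4 = 22.
S2 applies: 22 − 2 = 20.
S3 applies: 20 + 1 = 21.
S4 applies: 21 + 4 = 25.
S5 does not apply.
S6 applies: 25 − 3 = 22.
Level 22 exceeds the maximum of 21; capped at 21.
Final offense level: 21.
Criminal history: 6 prior points → Category II (5-6).
Level 21 falls in the 21 band.
Grid: Level 21 × Category II = 70-79 months.

70-79 months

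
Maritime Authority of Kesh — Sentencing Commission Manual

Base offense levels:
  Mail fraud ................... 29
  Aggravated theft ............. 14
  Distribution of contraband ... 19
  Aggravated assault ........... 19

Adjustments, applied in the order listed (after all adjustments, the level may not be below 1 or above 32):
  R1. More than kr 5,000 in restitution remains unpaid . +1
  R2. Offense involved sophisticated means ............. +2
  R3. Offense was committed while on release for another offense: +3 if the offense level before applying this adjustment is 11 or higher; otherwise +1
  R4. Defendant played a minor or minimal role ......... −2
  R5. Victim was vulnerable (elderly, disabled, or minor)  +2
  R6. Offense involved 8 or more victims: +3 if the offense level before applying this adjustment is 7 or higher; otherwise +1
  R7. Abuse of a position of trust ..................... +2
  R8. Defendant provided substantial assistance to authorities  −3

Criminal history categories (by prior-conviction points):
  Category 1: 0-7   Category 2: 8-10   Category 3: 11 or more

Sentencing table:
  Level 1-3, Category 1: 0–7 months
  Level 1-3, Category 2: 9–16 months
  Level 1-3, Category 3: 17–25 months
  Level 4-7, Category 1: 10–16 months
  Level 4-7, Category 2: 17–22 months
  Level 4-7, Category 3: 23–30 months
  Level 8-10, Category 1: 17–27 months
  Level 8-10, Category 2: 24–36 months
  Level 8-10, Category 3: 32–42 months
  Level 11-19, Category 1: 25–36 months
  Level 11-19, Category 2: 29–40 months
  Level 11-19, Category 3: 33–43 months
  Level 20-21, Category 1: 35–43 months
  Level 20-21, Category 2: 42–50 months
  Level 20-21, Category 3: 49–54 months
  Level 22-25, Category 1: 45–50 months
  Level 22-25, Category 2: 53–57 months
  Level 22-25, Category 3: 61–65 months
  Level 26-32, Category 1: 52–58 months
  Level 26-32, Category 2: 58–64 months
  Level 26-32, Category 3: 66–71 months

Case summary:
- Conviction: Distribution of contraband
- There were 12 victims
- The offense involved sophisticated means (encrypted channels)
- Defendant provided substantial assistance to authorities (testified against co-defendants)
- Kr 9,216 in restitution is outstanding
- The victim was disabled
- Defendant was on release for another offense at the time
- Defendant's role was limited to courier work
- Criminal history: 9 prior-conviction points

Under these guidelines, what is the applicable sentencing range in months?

Base offense level for distribution of contraband: 19.
R1 applies: 19 + 1 = 20.
R2 applies: 20 + 2 = 22.
R3 applies (level before this adjustment is 22 ≥ 11, so +3): 22 + 3 = 25.
R4 applies: 25 − 2 = 23.
R5 applies: 23 + 2 = 25.
R6 applies (level before this adjustment is 25 ≥ 7, so +3): 25 + 3 = 28.
R8 applies: 28 − 3 = 25.
Final offense level: 25.
Criminal history: 9 prior points → Category 2 (8-10).
Level 25 falls in the 22-25 band.
Grid: Level 22-25 × Category 2 = 53-57 months.

53-57 months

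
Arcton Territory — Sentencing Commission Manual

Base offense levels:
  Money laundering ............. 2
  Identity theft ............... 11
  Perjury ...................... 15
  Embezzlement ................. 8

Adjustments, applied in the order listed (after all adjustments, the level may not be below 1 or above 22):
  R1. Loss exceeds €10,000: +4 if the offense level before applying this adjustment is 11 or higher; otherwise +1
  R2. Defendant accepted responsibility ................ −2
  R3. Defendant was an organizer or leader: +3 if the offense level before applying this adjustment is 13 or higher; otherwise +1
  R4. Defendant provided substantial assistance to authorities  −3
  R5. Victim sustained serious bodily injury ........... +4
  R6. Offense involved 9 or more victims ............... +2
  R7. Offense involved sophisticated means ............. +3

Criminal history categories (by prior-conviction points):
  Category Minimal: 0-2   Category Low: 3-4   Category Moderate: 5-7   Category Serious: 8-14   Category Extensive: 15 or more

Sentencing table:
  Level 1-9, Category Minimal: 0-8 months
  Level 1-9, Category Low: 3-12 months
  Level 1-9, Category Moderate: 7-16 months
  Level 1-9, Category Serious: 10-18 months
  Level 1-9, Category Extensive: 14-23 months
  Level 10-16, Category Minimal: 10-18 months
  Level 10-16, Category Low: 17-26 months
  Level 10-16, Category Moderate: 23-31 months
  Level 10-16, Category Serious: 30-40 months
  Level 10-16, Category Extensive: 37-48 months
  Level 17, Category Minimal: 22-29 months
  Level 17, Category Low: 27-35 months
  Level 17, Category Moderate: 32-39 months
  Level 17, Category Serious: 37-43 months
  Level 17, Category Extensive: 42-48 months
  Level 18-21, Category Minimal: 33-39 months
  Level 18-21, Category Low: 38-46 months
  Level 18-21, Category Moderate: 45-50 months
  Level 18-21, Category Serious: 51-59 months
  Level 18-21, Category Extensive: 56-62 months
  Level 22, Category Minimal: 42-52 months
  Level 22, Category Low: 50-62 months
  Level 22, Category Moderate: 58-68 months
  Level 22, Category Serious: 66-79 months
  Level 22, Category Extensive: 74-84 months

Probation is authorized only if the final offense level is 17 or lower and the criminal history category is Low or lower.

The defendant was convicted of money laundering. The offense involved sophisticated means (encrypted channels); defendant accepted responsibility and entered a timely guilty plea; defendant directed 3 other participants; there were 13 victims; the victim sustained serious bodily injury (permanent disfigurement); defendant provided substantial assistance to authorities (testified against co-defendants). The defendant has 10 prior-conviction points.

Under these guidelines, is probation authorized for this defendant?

Base offense level for money laundering: 2.
R2 applies: 2 − 2 = 0.
R3 applies (level before this adjustment is 0 < 13, so +1): 0 + 1 = 1.
R4 applies: 1 − 3 = -2.
R5 applies: -2 + 4 = 2.
R6 applies: 2 + 2 = 4.
R7 applies: 4 + 3 = 7.
Final offense level: 7.
Criminal history: 10 prior points → Category Serious (8-14).
Level 7 falls in the 1-9 band.
Grid: Level 1-9 × Category Serious = 10-18 months.
Probation check: level 7 ≤ 17 and category Serious > Low → not eligible.

No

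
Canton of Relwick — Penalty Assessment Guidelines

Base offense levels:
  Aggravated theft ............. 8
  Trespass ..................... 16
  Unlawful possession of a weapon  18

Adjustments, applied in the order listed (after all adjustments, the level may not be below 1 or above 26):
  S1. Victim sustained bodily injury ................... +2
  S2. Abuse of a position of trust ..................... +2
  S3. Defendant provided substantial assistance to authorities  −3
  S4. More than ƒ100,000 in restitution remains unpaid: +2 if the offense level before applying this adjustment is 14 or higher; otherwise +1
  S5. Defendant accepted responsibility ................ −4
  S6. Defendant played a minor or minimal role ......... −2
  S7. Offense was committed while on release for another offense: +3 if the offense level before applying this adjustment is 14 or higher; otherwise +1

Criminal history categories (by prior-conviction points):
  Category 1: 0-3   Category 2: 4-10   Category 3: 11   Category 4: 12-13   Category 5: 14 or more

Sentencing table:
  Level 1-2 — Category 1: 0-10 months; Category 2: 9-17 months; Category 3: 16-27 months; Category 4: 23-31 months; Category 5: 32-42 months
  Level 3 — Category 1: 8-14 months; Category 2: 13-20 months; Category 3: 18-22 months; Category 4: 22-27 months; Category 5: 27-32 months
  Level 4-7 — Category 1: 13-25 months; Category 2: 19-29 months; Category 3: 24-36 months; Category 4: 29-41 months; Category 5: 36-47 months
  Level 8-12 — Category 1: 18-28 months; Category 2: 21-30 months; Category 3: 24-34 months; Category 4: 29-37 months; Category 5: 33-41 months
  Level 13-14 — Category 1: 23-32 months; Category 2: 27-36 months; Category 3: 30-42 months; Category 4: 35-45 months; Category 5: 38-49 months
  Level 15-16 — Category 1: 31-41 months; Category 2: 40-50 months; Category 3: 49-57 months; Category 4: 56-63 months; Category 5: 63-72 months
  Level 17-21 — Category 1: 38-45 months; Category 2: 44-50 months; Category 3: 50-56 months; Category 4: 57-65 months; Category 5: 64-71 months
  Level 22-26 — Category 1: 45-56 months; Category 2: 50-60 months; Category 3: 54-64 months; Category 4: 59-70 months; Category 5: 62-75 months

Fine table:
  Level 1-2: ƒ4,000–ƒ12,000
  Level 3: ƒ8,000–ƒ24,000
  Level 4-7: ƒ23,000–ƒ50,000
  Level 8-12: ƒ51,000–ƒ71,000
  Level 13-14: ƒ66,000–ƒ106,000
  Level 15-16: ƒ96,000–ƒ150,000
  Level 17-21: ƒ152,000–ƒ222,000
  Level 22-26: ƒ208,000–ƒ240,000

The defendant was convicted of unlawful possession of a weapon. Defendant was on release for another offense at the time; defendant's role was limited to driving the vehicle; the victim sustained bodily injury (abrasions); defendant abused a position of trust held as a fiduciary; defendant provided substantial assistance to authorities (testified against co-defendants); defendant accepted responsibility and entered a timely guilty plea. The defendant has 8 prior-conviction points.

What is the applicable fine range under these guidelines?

Base offense level for unlawful possession of a weapon: 18.
S1 applies: 18 + 2 = 20.
S2 applies: 20 + 2 = 22.
S3 applies: 22 − 3 = 19.
S4 does not apply.
S5 applies: 19 − 4 = 15.
S6 applies: 15 − 2 = 13.
S7 applies (level before this adjustment is 13 < 14, so +1): 13 + 1 = 14.
Final offense level: 14.
Level 14 falls in the 13-14 band.
Fine table: Level 13-14 → ƒ66,000–ƒ106,000.

ƒ66,000–ƒ106,000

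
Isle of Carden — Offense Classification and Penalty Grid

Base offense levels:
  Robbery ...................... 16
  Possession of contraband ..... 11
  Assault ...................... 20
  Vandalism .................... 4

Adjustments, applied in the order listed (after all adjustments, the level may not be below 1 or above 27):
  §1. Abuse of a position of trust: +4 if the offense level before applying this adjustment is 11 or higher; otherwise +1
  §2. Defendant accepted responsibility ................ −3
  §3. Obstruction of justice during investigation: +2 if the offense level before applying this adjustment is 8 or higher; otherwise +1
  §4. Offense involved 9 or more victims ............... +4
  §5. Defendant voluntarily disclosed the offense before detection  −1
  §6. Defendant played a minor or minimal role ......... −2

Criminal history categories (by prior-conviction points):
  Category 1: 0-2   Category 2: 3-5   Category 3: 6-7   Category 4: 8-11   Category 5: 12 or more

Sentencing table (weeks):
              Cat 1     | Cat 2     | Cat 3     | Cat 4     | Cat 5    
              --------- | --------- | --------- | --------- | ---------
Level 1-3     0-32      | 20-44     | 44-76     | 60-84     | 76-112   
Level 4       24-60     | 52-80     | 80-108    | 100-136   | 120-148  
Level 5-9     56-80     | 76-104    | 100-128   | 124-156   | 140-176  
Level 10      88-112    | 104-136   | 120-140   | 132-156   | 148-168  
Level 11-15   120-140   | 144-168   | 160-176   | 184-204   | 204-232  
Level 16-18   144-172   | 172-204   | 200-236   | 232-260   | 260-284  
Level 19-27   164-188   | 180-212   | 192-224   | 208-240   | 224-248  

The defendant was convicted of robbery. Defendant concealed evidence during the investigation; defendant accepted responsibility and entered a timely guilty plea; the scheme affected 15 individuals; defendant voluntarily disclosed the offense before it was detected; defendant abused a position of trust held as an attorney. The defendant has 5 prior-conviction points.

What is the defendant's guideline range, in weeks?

Base offense level for robbery: 16.
§1 applies (level before this adjustment is 16 ≥ 11, so +4): 16 + 4 = 20.
§2 applies: 20 − 3 = 17.
§3 applies (level before this adjustment is 17 ≥ 8, so +2): 17 + 2 = 19.
§4 applies: 19 + 4 = 23.
§5 applies: 23 − 1 = 22.
Final offense level: 22.
Criminal history: 5 prior points → Category 2 (3-5).
Level 22 falls in the 19-27 band.
Grid: Level 19-27 × Category 2 = 180-212 weeks.

180-212 weeks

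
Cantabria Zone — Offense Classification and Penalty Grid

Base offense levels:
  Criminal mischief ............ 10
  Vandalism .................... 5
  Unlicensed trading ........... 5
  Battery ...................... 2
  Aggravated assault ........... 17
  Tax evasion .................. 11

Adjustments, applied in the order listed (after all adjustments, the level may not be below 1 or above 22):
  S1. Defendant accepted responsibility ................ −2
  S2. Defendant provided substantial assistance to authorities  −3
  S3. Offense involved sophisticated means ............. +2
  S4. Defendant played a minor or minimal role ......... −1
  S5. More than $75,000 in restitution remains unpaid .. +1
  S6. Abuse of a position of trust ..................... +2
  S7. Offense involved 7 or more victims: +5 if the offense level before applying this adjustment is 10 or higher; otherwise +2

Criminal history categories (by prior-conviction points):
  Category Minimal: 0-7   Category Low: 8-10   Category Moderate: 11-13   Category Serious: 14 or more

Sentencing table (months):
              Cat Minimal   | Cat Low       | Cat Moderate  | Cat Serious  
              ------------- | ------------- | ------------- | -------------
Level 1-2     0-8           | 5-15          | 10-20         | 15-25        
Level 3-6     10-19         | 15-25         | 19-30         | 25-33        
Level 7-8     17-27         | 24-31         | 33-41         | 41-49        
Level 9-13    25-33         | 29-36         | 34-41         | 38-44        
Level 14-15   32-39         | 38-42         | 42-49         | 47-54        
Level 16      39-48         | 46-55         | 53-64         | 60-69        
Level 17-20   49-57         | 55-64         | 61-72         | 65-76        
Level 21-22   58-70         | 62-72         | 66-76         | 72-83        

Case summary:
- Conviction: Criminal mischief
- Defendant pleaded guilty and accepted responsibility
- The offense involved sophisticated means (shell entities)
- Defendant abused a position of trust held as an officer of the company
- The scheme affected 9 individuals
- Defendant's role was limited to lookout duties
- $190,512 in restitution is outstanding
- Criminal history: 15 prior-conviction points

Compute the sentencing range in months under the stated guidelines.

Base offense level for criminal mischief: 10.
S1 applies: 10 − 2 = 8.
S3 applies: 8 + 2 = 10.
S4 applies: 10 − 1 = 9.
S5 applies: 9 + 1 = 10.
S6 applies: 10 + 2 = 12.
S7 applies (level before this adjustment is 12 ≥ 10, so +5): 12 + 5 = 17.
Final offense level: 17.
Criminal history: 15 prior points → Category Serious (14+).
Level 17 falls in the 17-20 band.
Grid: Level 17-20 × Category Serious = 65-76 months.

65-76 months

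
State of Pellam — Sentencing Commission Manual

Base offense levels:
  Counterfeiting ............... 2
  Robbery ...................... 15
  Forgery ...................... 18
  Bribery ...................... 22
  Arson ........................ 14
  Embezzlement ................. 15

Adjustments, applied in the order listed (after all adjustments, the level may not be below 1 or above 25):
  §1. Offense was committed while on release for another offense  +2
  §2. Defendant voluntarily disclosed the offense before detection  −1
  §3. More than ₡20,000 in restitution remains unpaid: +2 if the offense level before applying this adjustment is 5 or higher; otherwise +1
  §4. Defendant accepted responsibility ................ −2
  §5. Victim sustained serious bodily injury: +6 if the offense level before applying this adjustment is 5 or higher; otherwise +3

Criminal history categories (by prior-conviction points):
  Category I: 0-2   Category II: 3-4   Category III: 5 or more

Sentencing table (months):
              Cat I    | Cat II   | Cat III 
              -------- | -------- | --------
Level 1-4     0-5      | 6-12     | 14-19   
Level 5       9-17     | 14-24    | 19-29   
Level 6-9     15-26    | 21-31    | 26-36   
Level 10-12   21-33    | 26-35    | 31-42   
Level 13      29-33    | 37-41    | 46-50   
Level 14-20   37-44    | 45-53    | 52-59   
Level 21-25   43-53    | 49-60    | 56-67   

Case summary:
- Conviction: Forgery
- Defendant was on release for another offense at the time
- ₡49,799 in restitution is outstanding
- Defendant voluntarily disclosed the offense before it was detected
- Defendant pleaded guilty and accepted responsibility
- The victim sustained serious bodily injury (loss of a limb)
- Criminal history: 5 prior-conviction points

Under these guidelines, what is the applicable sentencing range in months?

56-67 months

Base offense level for forgery: 18.
§1 applies: 18 + 2 = 20.
§2 applies: 20 − 1 = 19.
§3 applies (level before this adjustment is 19 ≥ 5, so +2): 19 + 2 = 21.
§4 applies: 21 − 2 = 19.
§5 applies (level before this adjustment is 19 ≥ 5, so +6): 19 + 6 = 25.
Final offense level: 25.
Criminal history: 5 prior points → Category III (5+).
Level 25 falls in the 21-25 band.
Grid: Level 21-25 × Category III = 56-67 months.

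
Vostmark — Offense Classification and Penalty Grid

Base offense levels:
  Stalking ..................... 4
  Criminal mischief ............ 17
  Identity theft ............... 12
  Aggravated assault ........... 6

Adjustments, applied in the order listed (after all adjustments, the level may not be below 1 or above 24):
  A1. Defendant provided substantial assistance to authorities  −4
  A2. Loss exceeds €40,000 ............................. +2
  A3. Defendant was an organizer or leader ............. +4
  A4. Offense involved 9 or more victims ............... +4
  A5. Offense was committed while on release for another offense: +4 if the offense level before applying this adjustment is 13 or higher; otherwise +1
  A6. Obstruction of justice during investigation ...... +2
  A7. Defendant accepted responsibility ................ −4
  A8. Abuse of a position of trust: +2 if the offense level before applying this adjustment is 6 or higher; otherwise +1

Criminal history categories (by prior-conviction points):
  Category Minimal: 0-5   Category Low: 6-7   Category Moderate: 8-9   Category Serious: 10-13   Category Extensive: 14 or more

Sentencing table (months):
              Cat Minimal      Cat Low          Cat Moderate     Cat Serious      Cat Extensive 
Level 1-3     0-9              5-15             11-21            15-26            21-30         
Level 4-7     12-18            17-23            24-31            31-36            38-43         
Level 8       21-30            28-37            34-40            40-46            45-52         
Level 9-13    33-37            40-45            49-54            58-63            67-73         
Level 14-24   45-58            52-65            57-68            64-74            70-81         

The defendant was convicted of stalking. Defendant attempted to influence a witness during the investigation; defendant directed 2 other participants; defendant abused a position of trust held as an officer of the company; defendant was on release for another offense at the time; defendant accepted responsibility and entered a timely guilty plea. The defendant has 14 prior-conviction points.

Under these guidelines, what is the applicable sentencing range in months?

67-73 months

Base offense level for stalking: 4.
A1 does not apply.
A3 applies: 4 + 4 = 8.
A5 applies (level before this adjustment is 8 < 13, so +1): 8 + 1 = 9.
A6 applies: 9 + 2 = 11.
A7 applies: 11 − 4 = 7.
A8 applies (level before this adjustment is 7 ≥ 6, so +2): 7 + 2 = 9.
Final offense level: 9.
Criminal history: 14 prior points → Category Extensive (14+).
Level 9 falls in the 9-13 band.
Grid: Level 9-13 × Category Extensive = 67-73 months.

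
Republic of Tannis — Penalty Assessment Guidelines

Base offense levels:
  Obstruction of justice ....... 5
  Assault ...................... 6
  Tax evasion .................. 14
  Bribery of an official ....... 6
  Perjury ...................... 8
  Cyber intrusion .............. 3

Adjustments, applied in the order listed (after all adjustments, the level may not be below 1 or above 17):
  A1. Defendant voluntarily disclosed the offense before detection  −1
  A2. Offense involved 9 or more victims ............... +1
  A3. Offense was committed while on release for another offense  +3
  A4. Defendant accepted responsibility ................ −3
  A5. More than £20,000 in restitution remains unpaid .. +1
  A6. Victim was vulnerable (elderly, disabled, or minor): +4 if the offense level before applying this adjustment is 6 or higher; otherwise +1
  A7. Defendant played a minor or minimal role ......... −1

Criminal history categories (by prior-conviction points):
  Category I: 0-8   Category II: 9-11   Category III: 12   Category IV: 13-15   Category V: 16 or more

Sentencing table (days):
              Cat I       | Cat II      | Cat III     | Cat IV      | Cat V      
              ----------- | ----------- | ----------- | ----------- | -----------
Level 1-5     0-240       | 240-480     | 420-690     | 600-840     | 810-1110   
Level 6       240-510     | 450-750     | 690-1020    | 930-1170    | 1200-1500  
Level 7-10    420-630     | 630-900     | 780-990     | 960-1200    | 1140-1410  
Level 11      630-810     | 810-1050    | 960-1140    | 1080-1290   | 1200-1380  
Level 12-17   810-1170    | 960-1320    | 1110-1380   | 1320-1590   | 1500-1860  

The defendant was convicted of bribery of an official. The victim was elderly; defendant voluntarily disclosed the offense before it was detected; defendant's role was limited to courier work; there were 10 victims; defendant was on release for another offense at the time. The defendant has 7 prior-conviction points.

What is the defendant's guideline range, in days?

810-1170 days

Base offense level for bribery of an official: 6.
A1 applies: 6 − 1 = 5.
A2 applies: 5 + 1 = 6.
A3 applies: 6 + 3 = 9.
A4 does not apply.
A6 applies (level before this adjustment is 9 ≥ 6, so +4): 9 + 4 = 13.
A7 applies: 13 − 1 = 12.
Final offense level: 12.
Criminal history: 7 prior points → Category I (0-8).
Level 12 falls in the 12-17 band.
Grid: Level 12-17 × Category I = 810-1170 days.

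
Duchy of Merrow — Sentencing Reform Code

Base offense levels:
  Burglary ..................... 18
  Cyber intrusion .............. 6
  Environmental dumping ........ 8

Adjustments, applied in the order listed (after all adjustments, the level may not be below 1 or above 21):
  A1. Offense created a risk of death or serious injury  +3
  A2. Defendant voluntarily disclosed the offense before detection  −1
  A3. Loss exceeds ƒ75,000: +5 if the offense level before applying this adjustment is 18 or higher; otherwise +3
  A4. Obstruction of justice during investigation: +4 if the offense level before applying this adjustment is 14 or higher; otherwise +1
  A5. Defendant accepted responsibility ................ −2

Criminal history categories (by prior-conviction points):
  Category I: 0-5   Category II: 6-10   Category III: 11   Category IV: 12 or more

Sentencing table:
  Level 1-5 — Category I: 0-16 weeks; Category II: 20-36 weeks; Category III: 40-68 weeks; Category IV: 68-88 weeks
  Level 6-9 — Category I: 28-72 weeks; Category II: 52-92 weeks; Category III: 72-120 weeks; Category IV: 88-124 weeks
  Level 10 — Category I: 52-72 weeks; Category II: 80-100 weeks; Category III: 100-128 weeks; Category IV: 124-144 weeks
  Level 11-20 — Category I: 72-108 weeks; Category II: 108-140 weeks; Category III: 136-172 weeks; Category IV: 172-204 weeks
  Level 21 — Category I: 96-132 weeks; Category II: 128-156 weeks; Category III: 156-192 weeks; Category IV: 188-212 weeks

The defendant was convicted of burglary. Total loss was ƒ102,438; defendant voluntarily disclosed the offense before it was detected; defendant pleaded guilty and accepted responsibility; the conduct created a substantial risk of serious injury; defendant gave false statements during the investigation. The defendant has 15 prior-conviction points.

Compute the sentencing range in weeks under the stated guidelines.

Base offense level for burglary: 18.
A1 applies: 18 + 3 = 21.
A2 applies: 21 − 1 = 20.
A3 applies (level before this adjustment is 20 ≥ 18, so +5): 20 + 5 = 25.
A4 applies (level before this adjustment is 25 ≥ 14, so +4): 25 + 4 = 29.
A5 applies: 29 − 2 = 27.
Level 27 exceeds the maximum of 21; capped at 21.
Final offense level: 21.
Criminal history: 15 prior points → Category IV (12+).
Level 21 falls in the 21 band.
Grid: Level 21 × Category IV = 188-212 weeks.

188-212 weeks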